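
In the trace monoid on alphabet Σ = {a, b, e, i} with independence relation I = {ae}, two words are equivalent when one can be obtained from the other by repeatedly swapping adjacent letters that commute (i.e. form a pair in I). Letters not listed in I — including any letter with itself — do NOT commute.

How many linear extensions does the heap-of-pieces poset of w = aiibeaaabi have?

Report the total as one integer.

#0=a has no predecessor
#1=i depends on [0:a]
#2=i depends on [1:i]
#3=b depends on [2:i]
#4=e depends on [3:b]
#5=a depends on [3:b]
#6=a depends on [5:a]
#7=a depends on [6:a]
#8=b depends on [4:e, 7:a]
#9=i depends on [8:b]
sources: [0:a]
N(rest) = Σ N(rest − s) over sources s of rest; N(one piece) = 1:
  size 1 → [9]=1
  size 2 → [8,9]=1
  size 3 → [4,8,9]=1  [7,8,9]=1
  size 4 → [4,7,8,9]=2  [6,7,8,9]=1
  size 5 → [4,6,7,8,9]=3  [5,6,7,8,9]=1
  size 6 → [4,5,6,7,8,9]=4
  size 7 → [3,4,5,6,7,8,9]=4
  size 8 → [2,3,4,5,6,7,8,9]=4
  first=0(a) contributes 4

4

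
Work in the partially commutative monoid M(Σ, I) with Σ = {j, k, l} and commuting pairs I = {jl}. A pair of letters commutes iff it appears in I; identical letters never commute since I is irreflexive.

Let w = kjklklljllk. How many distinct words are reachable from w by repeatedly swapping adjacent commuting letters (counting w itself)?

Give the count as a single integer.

0(k) covers ∅
1(j) covers 0:k
2(k) covers 1:j
3(l) covers 2:k
4(k) covers 3:l
5(l) covers 4:k
6(l) covers 5:l
7(j) covers 4:k
8(l) covers 6:l
9(l) covers 8:l
10(k) covers 7:j, 9:l
floor of heap: 0:k
completions by unplaced set U, small U first (add the entries for U minus each lowest piece of U):
  |U|=1: {10}:1
  |U|=2: {7,10}:1  {9,10}:1
  |U|=3: {7,9,10}:2  {8,9,10}:1
  |U|=4: {6,8,9,10}:1  {7,8,9,10}:3
  |U|=5: {5,6,8,9,10}:1  {6,7,8,9,10}:4
  |U|=6: {5,6,7,8,9,10}:5
  |U|=7: {4,5,6,7,8,9,10}:5
  |U|=8: {3,4,5,6,7,8,9,10}:5
  |U|=9: {2,3,4,5,6,7,8,9,10}:5
  start at 0(k): 5

5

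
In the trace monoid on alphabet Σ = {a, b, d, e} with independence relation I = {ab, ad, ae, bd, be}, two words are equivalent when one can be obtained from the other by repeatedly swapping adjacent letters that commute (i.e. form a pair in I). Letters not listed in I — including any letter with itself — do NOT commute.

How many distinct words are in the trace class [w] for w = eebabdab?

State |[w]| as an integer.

piece 0:e — minimal
piece 1:e rests on {0:e}
piece 2:b — minimal
piece 3:a — minimal
piece 4:b rests on {2:b}
piece 5:d rests on {1:e}
piece 6:a rests on {3:a}
piece 7:b rests on {4:b}
minimal pieces: {0:e, 2:b, 3:a}
ways to finish when only these pieces remain (= sum over removing one remaining piece with nothing left below it):
  1 left: {5}→1  {6}→1  {7}→1
  2 left: {1,5}→1  {3,6}→1  {4,7}→1  {5,6}→2  {5,7}→2  {6,7}→2
  3 left: {0,1,5}→1  {1,5,6}→3  {1,5,7}→3  {2,4,7}→1  {3,5,6}→3  {3,6,7}→3  {4,5,7}→3  {4,6,7}→3  {5,6,7}→6
  4 left: {0,1,5,6}→4  {0,1,5,7}→4  {1,3,5,6}→6  {1,4,5,7}→6  {1,5,6,7}→12  {2,4,5,7}→4  {2,4,6,7}→4  {3,4,6,7}→6  {3,5,6,7}→12  {4,5,6,7}→12
  5 left: {0,1,3,5,6}→10  {0,1,4,5,7}→10  {0,1,5,6,7}→20  {1,2,4,5,7}→10  {1,3,5,6,7}→30  {1,4,5,6,7}→30  {2,3,4,6,7}→10  {2,4,5,6,7}→20  {3,4,5,6,7}→30
  6 left: {0,1,2,4,5,7}→20  {0,1,3,5,6,7}→60  {0,1,4,5,6,7}→60  {1,2,4,5,6,7}→60  {1,3,4,5,6,7}→90  {2,3,4,5,6,7}→60
  placing 0:e first → 210 extensions
  placing 2:b first → 210 extensions
  placing 3:a first → 140 extensions
total linear extensions = 560

560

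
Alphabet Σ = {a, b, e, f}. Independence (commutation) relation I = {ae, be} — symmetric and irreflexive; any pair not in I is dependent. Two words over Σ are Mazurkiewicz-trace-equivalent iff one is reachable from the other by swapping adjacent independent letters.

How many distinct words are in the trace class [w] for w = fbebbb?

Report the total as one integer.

#0=f has no predecessor
#1=b depends on [0:f]
#2=e depends on [0:f]
#3=b depends on [1:b]
#4=b depends on [3:b]
#5=b depends on [4:b]
sources: [0:f]
N(rest) = Σ N(rest − s) over sources s of rest; N(one piece) = 1:
  size 1 → [2]=1  [5]=1
  size 2 → [2,5]=2  [4,5]=1
  size 3 → [2,4,5]=3  [3,4,5]=1
  size 4 → [1,3,4,5]=1  [2,3,4,5]=4
  first=0(f) contributes 5

5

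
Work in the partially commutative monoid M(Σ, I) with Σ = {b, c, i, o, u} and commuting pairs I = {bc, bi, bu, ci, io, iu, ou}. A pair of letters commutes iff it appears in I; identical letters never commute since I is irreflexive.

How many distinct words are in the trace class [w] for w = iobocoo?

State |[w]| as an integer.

7

piece 0:i — minimal
piece 1:o — minimal
piece 2:b rests on {1:o}
piece 3:o rests on {2:b}
piece 4:c rests on {3:o}
piece 5:o rests on {4:c}
piece 6:o rests on {5:o}
minimal pieces: {0:i, 1:o}
ways to finish when only these pieces remain (= sum over removing one remaining piece with nothing left below it):
  1 left: {0}→1  {6}→1
  2 left: {0,6}→2  {5,6}→1
  3 left: {0,5,6}→3  {4,5,6}→1
  4 left: {0,4,5,6}→4  {3,4,5,6}→1
  5 left: {0,3,4,5,6}→5  {2,3,4,5,6}→1
  placing 0:i first → 1 extensions
  placing 1:o first → 6 extensions
total linear extensions = 7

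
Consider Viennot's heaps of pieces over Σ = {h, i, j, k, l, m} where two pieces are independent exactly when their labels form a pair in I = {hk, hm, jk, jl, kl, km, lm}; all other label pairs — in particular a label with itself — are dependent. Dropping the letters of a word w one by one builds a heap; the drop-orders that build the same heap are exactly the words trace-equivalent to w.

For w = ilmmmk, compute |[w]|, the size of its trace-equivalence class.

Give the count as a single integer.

0(i) covers ∅
1(l) covers 0:i
2(m) covers 0:i
3(m) covers 2:m
4(m) covers 3:m
5(k) covers 0:i
floor of heap: 0:i
completions by unplaced set U, small U first (add the entries for U minus each lowest piece of U):
  |U|=1: {1}:1  {4}:1  {5}:1
  |U|=2: {1,4}:2  {1,5}:2  {3,4}:1  {4,5}:2
  |U|=3: {1,3,4}:3  {1,4,5}:6  {2,3,4}:1  {3,4,5}:3
  |U|=4: {1,2,3,4}:4  {1,3,4,5}:12  {2,3,4,5}:4
  start at 0(i): 20

20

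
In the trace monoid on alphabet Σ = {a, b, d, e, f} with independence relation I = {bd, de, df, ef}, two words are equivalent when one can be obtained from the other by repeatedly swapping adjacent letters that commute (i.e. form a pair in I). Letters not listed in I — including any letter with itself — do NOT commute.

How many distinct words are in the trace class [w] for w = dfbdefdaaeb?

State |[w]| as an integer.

0(d) covers ∅
1(f) covers ∅
2(b) covers 1:f
3(d) covers 0:d
4(e) covers 2:b
5(f) covers 2:b
6(d) covers 3:d
7(a) covers 4:e, 5:f, 6:d
8(a) covers 7:a
9(e) covers 8:a
10(b) covers 9:e
floor of heap: 0:d, 1:f
completions by unplaced set U, small U first (add the entries for U minus each lowest piece of U):
  |U|=1: {10}:1
  |U|=2: {9,10}:1
  |U|=3: {8,9,10}:1
  |U|=4: {7,8,9,10}:1
  |U|=5: {4,7,8,9,10}:1  {5,7,8,9,10}:1  {6,7,8,9,10}:1
  |U|=6: {3,6,7,8,9,10}:1  {4,5,7,8,9,10}:2  {4,6,7,8,9,10}:2  {5,6,7,8,9,10}:2
  |U|=7: {0,3,6,7,8,9,10}:1  {2,4,5,7,8,9,10}:2  {3,4,6,7,8,9,10}:3  {3,5,6,7,8,9,10}:3  {4,5,6,7,8,9,10}:6
  |U|=8: {0,3,4,6,7,8,9,10}:4  {0,3,5,6,7,8,9,10}:4  {1,2,4,5,7,8,9,10}:2  {2,4,5,6,7,8,9,10}:8  {3,4,5,6,7,8,9,10}:12
  |U|=9: {0,3,4,5,6,7,8,9,10}:20  {1,2,4,5,6,7,8,9,10}:10  {2,3,4,5,6,7,8,9,10}:20
  start at 0(d): 30
  start at 1(f): 40
sum over floor = 70

70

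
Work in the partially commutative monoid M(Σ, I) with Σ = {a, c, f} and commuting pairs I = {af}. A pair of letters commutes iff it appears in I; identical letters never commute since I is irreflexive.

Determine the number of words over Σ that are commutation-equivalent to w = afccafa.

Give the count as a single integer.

6

#0=a has no predecessor
#1=f has no predecessor
#2=c depends on [0:a, 1:f]
#3=c depends on [2:c]
#4=a depends on [3:c]
#5=f depends on [3:c]
#6=a depends on [4:a]
sources: [0:a, 1:f]
N(rest) = Σ N(rest − s) over sources s of rest; N(one piece) = 1:
  size 1 → [5]=1  [6]=1
  size 2 → [4,6]=1  [5,6]=2
  size 3 → [4,5,6]=3
  size 4 → [3,4,5,6]=3
  size 5 → [2,3,4,5,6]=3
  first=0(a) contributes 3
  first=1(f) contributes 3
|[w]| = 6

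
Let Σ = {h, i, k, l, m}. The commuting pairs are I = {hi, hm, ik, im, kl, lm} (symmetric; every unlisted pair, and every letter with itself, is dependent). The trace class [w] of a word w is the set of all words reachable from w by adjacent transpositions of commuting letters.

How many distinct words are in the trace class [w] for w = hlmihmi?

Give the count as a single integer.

#0=h has no predecessor
#1=l depends on [0:h]
#2=m has no predecessor
#3=i depends on [1:l]
#4=h depends on [1:l]
#5=m depends on [2:m]
#6=i depends on [3:i]
sources: [0:h, 2:m]
N(rest) = Σ N(rest − s) over sources s of rest; N(one piece) = 1:
  size 1 → [4]=1  [5]=1  [6]=1
  size 2 → [2,5]=1  [3,6]=1  [4,5]=2  [4,6]=2  [5,6]=2
  size 3 → [2,4,5]=3  [2,5,6]=3  [3,4,6]=3  [3,5,6]=3  [4,5,6]=6
  size 4 → [1,3,4,6]=3  [2,3,5,6]=6  [2,4,5,6]=12  [3,4,5,6]=12
  size 5 → [0,1,3,4,6]=3  [1,3,4,5,6]=15  [2,3,4,5,6]=30
  first=0(h) contributes 45
  first=2(m) contributes 18
|[w]| = 63

63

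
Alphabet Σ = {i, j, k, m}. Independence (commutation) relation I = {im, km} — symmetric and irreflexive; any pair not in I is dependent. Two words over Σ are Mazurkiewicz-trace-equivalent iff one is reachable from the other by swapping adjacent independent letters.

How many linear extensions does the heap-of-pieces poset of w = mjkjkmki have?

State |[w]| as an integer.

4

drop 0:m onto floor
drop 1:j onto {0:m}
drop 2:k onto {1:j}
drop 3:j onto {2:k}
drop 4:k onto {3:j}
drop 5:m onto {3:j}
drop 6:k onto {4:k}
drop 7:i onto {6:k}
ground layer = {0:m}
drop-orders for the pieces not yet dropped (sum over which currently-grounded one goes next):
  1 to go: {5} 1  {7} 1
  2 to go: {5,7} 2  {6,7} 1
  3 to go: {4,6,7} 1  {5,6,7} 3
  4 to go: {4,5,6,7} 4
  5 to go: {3,4,5,6,7} 4
  6 to go: {2,3,4,5,6,7} 4
  if 0:m drops first: 4 orders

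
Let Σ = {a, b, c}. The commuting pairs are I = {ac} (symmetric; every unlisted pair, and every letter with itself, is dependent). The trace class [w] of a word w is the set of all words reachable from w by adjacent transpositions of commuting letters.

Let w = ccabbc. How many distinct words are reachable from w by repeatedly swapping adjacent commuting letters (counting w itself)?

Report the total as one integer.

3

drop 0:c onto floor
drop 1:c onto {0:c}
drop 2:a onto floor
drop 3:b onto {1:c, 2:a}
drop 4:b onto {3:b}
drop 5:c onto {4:b}
ground layer = {0:c, 2:a}
drop-orders for the pieces not yet dropped (sum over which currently-grounded one goes next):
  1 to go: {5} 1
  2 to go: {4,5} 1
  3 to go: {3,4,5} 1
  4 to go: {1,3,4,5} 1  {2,3,4,5} 1
  if 0:c drops first: 2 orders
  if 2:a drops first: 1 orders
heap linearizations: 3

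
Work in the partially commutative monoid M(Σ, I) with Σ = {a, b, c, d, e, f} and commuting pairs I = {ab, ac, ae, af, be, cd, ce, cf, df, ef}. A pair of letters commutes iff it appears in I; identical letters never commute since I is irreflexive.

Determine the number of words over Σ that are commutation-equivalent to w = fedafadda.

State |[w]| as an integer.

#0=f has no predecessor
#1=e has no predecessor
#2=d depends on [1:e]
#3=a depends on [2:d]
#4=f depends on [0:f]
#5=a depends on [3:a]
#6=d depends on [5:a]
#7=d depends on [6:d]
#8=a depends on [7:d]
sources: [0:f, 1:e]
N(rest) = Σ N(rest − s) over sources s of rest; N(one piece) = 1:
  size 1 → [4]=1  [8]=1
  size 2 → [0,4]=1  [4,8]=2  [7,8]=1
  size 3 → [0,4,8]=3  [4,7,8]=3  [6,7,8]=1
  size 4 → [0,4,7,8]=6  [4,6,7,8]=4  [5,6,7,8]=1
  size 5 → [0,4,6,7,8]=10  [3,5,6,7,8]=1  [4,5,6,7,8]=5
  size 6 → [0,4,5,6,7,8]=15  [2,3,5,6,7,8]=1  [3,4,5,6,7,8]=6
  size 7 → [0,3,4,5,6,7,8]=21  [1,2,3,5,6,7,8]=1  [2,3,4,5,6,7,8]=7
  first=0(f) contributes 8
  first=1(e) contributes 28
|[w]| = 36

36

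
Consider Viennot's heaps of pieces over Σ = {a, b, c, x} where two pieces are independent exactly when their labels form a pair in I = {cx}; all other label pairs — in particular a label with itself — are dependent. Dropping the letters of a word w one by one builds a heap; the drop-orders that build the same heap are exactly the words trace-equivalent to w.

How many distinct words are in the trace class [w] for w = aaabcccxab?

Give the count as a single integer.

#0=a has no predecessor
#1=a depends on [0:a]
#2=a depends on [1:a]
#3=b depends on [2:a]
#4=c depends on [3:b]
#5=c depends on [4:c]
#6=c depends on [5:c]
#7=x depends on [3:b]
#8=a depends on [6:c, 7:x]
#9=b depends on [8:a]
sources: [0:a]
N(rest) = Σ N(rest − s) over sources s of rest; N(one piece) = 1:
  size 1 → [9]=1
  size 2 → [8,9]=1
  size 3 → [6,8,9]=1  [7,8,9]=1
  size 4 → [5,6,8,9]=1  [6,7,8,9]=2
  size 5 → [4,5,6,8,9]=1  [5,6,7,8,9]=3
  size 6 → [4,5,6,7,8,9]=4
  size 7 → [3,4,5,6,7,8,9]=4
  size 8 → [2,3,4,5,6,7,8,9]=4
  first=0(a) contributes 4

4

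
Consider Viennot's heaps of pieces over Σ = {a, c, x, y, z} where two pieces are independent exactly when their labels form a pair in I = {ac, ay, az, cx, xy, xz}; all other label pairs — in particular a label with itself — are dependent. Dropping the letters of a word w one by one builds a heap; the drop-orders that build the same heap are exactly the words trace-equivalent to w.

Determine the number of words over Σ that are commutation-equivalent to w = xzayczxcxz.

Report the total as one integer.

210

piece 0:x — minimal
piece 1:z — minimal
piece 2:a rests on {0:x}
piece 3:y rests on {1:z}
piece 4:c rests on {3:y}
piece 5:z rests on {4:c}
piece 6:x rests on {2:a}
piece 7:c rests on {5:z}
piece 8:x rests on {6:x}
piece 9:z rests on {7:c}
minimal pieces: {0:x, 1:z}
ways to finish when only these pieces remain (= sum over removing one remaining piece with nothing left below it):
  1 left: {8}→1  {9}→1
  2 left: {6,8}→1  {7,9}→1  {8,9}→2
  3 left: {2,6,8}→1  {5,7,9}→1  {6,8,9}→3  {7,8,9}→3
  4 left: {0,2,6,8}→1  {2,6,8,9}→4  {4,5,7,9}→1  {5,7,8,9}→4  {6,7,8,9}→6
  5 left: {0,2,6,8,9}→5  {2,6,7,8,9}→10  {3,4,5,7,9}→1  {4,5,7,8,9}→5  {5,6,7,8,9}→10
  6 left: {0,2,6,7,8,9}→15  {1,3,4,5,7,9}→1  {2,5,6,7,8,9}→20  {3,4,5,7,8,9}→6  {4,5,6,7,8,9}→15
  7 left: {0,2,5,6,7,8,9}→35  {1,3,4,5,7,8,9}→7  {2,4,5,6,7,8,9}→35  {3,4,5,6,7,8,9}→21
  8 left: {0,2,4,5,6,7,8,9}→70  {1,3,4,5,6,7,8,9}→28  {2,3,4,5,6,7,8,9}→56
  placing 0:x first → 84 extensions
  placing 1:z first → 126 extensions
total linear extensions = 210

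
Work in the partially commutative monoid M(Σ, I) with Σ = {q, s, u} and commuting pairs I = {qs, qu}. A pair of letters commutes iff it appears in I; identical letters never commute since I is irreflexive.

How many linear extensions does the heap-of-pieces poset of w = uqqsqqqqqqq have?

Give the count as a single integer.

drop 0:u onto floor
drop 1:q onto floor
drop 2:q onto {1:q}
drop 3:s onto {0:u}
drop 4:q onto {2:q}
drop 5:q onto {4:q}
drop 6:q onto {5:q}
drop 7:q onto {6:q}
drop 8:q onto {7:q}
drop 9:q onto {8:q}
drop 10:q onto {9:q}
ground layer = {0:u, 1:q}
drop-orders for the pieces not yet dropped (sum over which currently-grounded one goes next):
  1 to go: {3} 1  {10} 1
  2 to go: {0,3} 1  {3,10} 2  {9,10} 1
  3 to go: {0,3,10} 3  {3,9,10} 3  {8,9,10} 1
  4 to go: {0,3,9,10} 6  {3,8,9,10} 4  {7,8,9,10} 1
  5 to go: {0,3,8,9,10} 10  {3,7,8,9,10} 5  {6,7,8,9,10} 1
  6 to go: {0,3,7,8,9,10} 15  {3,6,7,8,9,10} 6  {5,6,7,8,9,10} 1
  7 to go: {0,3,6,7,8,9,10} 21  {3,5,6,7,8,9,10} 7  {4,5,6,7,8,9,10} 1
  8 to go: {0,3,5,6,7,8,9,10} 28  {2,4,5,6,7,8,9,10} 1  {3,4,5,6,7,8,9,10} 8
  9 to go: {0,3,4,5,6,7,8,9,10} 36  {1,2,4,5,6,7,8,9,10} 1  {2,3,4,5,6,7,8,9,10} 9
  if 0:u drops first: 10 orders
  if 1:q drops first: 45 orders
heap linearizations: 55

55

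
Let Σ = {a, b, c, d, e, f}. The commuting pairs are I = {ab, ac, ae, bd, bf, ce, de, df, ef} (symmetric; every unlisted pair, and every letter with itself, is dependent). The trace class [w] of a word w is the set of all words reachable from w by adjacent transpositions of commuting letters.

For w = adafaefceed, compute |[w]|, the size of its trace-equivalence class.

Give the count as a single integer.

#0=a has no predecessor
#1=d depends on [0:a]
#2=a depends on [1:d]
#3=f depends on [2:a]
#4=a depends on [3:f]
#5=e has no predecessor
#6=f depends on [4:a]
#7=c depends on [6:f]
#8=e depends on [5:e]
#9=e depends on [8:e]
#10=d depends on [7:c]
sources: [0:a, 5:e]
N(rest) = Σ N(rest − s) over sources s of rest; N(one piece) = 1:
  size 1 → [9]=1  [10]=1
  size 2 → [7,10]=1  [8,9]=1  [9,10]=2
  size 3 → [5,8,9]=1  [6,7,10]=1  [7,9,10]=3  [8,9,10]=3
  size 4 → [4,6,7,10]=1  [5,8,9,10]=4  [6,7,9,10]=4  [7,8,9,10]=6
  size 5 → [3,4,6,7,10]=1  [4,6,7,9,10]=5  [5,7,8,9,10]=10  [6,7,8,9,10]=10
  size 6 → [2,3,4,6,7,10]=1  [3,4,6,7,9,10]=6  [4,6,7,8,9,10]=15  [5,6,7,8,9,10]=20
  size 7 → [1,2,3,4,6,7,10]=1  [2,3,4,6,7,9,10]=7  [3,4,6,7,8,9,10]=21  [4,5,6,7,8,9,10]=35
  size 8 → [0,1,2,3,4,6,7,10]=1  [1,2,3,4,6,7,9,10]=8  [2,3,4,6,7,8,9,10]=28  [3,4,5,6,7,8,9,10]=56
  size 9 → [0,1,2,3,4,6,7,9,10]=9  [1,2,3,4,6,7,8,9,10]=36  [2,3,4,5,6,7,8,9,10]=84
  first=0(a) contributes 120
  first=5(e) contributes 45
|[w]| = 165

165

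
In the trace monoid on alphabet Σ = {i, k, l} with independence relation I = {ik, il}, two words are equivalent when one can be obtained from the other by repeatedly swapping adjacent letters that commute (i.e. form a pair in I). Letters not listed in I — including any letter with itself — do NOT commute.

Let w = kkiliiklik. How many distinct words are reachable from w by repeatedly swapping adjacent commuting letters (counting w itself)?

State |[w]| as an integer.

#0=k has no predecessor
#1=k depends on [0:k]
#2=i has no predecessor
#3=l depends on [1:k]
#4=i depends on [2:i]
#5=i depends on [4:i]
#6=k depends on [3:l]
#7=l depends on [6:k]
#8=i depends on [5:i]
#9=k depends on [7:l]
sources: [0:k, 2:i]
N(rest) = Σ N(rest − s) over sources s of rest; N(one piece) = 1:
  size 1 → [8]=1  [9]=1
  size 2 → [5,8]=1  [7,9]=1  [8,9]=2
  size 3 → [4,5,8]=1  [5,8,9]=3  [6,7,9]=1  [7,8,9]=3
  size 4 → [2,4,5,8]=1  [3,6,7,9]=1  [4,5,8,9]=4  [5,7,8,9]=6  [6,7,8,9]=4
  size 5 → [1,3,6,7,9]=1  [2,4,5,8,9]=5  [3,6,7,8,9]=5  [4,5,7,8,9]=10  [5,6,7,8,9]=10
  size 6 → [0,1,3,6,7,9]=1  [1,3,6,7,8,9]=6  [2,4,5,7,8,9]=15  [3,5,6,7,8,9]=15  [4,5,6,7,8,9]=20
  size 7 → [0,1,3,6,7,8,9]=7  [1,3,5,6,7,8,9]=21  [2,4,5,6,7,8,9]=35  [3,4,5,6,7,8,9]=35
  size 8 → [0,1,3,5,6,7,8,9]=28  [1,3,4,5,6,7,8,9]=56  [2,3,4,5,6,7,8,9]=70
  first=0(k) contributes 126
  first=2(i) contributes 84
|[w]| = 210

210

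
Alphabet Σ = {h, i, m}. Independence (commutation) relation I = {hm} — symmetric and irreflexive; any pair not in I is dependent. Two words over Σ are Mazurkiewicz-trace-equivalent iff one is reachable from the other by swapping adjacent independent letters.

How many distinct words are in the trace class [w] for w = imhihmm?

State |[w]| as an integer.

6

piece 0:i — minimal
piece 1:m rests on {0:i}
piece 2:h rests on {0:i}
piece 3:i rests on {1:m, 2:h}
piece 4:h rests on {3:i}
piece 5:m rests on {3:i}
piece 6:m rests on {5:m}
minimal pieces: {0:i}
ways to finish when only these pieces remain (= sum over removing one remaining piece with nothing left below it):
  1 left: {4}→1  {6}→1
  2 left: {4,6}→2  {5,6}→1
  3 left: {4,5,6}→3
  4 left: {3,4,5,6}→3
  5 left: {1,3,4,5,6}→3  {2,3,4,5,6}→3
  placing 0:i first → 6 extensions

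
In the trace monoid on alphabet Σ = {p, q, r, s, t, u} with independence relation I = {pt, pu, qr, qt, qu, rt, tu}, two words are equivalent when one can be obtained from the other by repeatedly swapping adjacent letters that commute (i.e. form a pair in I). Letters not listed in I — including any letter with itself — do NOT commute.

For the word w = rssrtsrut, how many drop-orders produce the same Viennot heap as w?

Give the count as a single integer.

drop 0:r onto floor
drop 1:s onto {0:r}
drop 2:s onto {1:s}
drop 3:r onto {2:s}
drop 4:t onto {2:s}
drop 5:s onto {3:r, 4:t}
drop 6:r onto {5:s}
drop 7:u onto {6:r}
drop 8:t onto {5:s}
ground layer = {0:r}
drop-orders for the pieces not yet dropped (sum over which currently-grounded one goes next):
  1 to go: {7} 1  {8} 1
  2 to go: {6,7} 1  {7,8} 2
  3 to go: {6,7,8} 3
  4 to go: {5,6,7,8} 3
  5 to go: {3,5,6,7,8} 3  {4,5,6,7,8} 3
  6 to go: {3,4,5,6,7,8} 6
  7 to go: {2,3,4,5,6,7,8} 6
  if 0:r drops first: 6 orders

6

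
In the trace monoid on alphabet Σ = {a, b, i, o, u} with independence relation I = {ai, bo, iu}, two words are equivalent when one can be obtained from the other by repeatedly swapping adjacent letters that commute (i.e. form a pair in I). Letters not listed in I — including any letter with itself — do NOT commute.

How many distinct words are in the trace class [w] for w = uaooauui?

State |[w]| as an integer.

4

piece 0:u — minimal
piece 1:a rests on {0:u}
piece 2:o rests on {1:a}
piece 3:o rests on {2:o}
piece 4:a rests on {3:o}
piece 5:u rests on {4:a}
piece 6:u rests on {5:u}
piece 7:i rests on {3:o}
minimal pieces: {0:u}
ways to finish when only these pieces remain (= sum over removing one remaining piece with nothing left below it):
  1 left: {6}→1  {7}→1
  2 left: {5,6}→1  {6,7}→2
  3 left: {4,5,6}→1  {5,6,7}→3
  4 left: {4,5,6,7}→4
  5 left: {3,4,5,6,7}→4
  6 left: {2,3,4,5,6,7}→4
  placing 0:u first → 4 extensions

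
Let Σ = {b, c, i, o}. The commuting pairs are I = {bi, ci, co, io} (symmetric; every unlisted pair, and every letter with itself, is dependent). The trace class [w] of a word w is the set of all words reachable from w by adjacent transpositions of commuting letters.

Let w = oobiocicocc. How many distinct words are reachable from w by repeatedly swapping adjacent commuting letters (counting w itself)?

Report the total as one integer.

825

piece 0:o — minimal
piece 1:o rests on {0:o}
piece 2:b rests on {1:o}
piece 3:i — minimal
piece 4:o rests on {2:b}
piece 5:c rests on {2:b}
piece 6:i rests on {3:i}
piece 7:c rests on {5:c}
piece 8:o rests on {4:o}
piece 9:c rests on {7:c}
piece 10:c rests on {9:c}
minimal pieces: {0:o, 3:i}
ways to finish when only these pieces remain (= sum over removing one remaining piece with nothing left below it):
  1 left: {6}→1  {8}→1  {10}→1
  2 left: {3,6}→1  {4,8}→1  {6,8}→2  {6,10}→2  {8,10}→2  {9,10}→1
  3 left: {3,6,8}→3  {3,6,10}→3  {4,6,8}→3  {4,8,10}→3  {6,8,10}→6  {6,9,10}→3  {7,9,10}→1  {8,9,10}→3
  4 left: {3,4,6,8}→6  {3,6,8,10}→12  {3,6,9,10}→6  {4,6,8,10}→12  {4,8,9,10}→6  {5,7,9,10}→1  {6,7,9,10}→4  {6,8,9,10}→12  {7,8,9,10}→4
  5 left: {3,4,6,8,10}→30  {3,6,7,9,10}→10  {3,6,8,9,10}→30  {4,6,8,9,10}→30  {4,7,8,9,10}→10  {5,6,7,9,10}→5  {5,7,8,9,10}→5  {6,7,8,9,10}→20
  6 left: {3,4,6,8,9,10}→90  {3,5,6,7,9,10}→15  {3,6,7,8,9,10}→60  {4,5,7,8,9,10}→15  {4,6,7,8,9,10}→60  {5,6,7,8,9,10}→30
  7 left: {2,4,5,7,8,9,10}→15  {3,4,6,7,8,9,10}→210  {3,5,6,7,8,9,10}→105  {4,5,6,7,8,9,10}→105
  8 left: {1,2,4,5,7,8,9,10}→15  {2,4,5,6,7,8,9,10}→120  {3,4,5,6,7,8,9,10}→420
  9 left: {0,1,2,4,5,7,8,9,10}→15  {1,2,4,5,6,7,8,9,10}→135  {2,3,4,5,6,7,8,9,10}→540
  placing 0:o first → 675 extensions
  placing 3:i first → 150 extensions
total linear extensions = 825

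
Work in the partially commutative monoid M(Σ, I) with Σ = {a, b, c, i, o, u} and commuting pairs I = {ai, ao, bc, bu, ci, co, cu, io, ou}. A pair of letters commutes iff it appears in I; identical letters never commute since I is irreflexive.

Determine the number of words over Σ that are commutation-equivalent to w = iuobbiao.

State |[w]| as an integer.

46

0(i) covers ∅
1(u) covers 0:i
2(o) covers ∅
3(b) covers 0:i, 2:o
4(b) covers 3:b
5(i) covers 1:u, 4:b
6(a) covers 1:u, 4:b
7(o) covers 4:b
floor of heap: 0:i, 2:o
completions by unplaced set U, small U first (add the entries for U minus each lowest piece of U):
  |U|=1: {5}:1  {6}:1  {7}:1
  |U|=2: {5,6}:2  {5,7}:2  {6,7}:2
  |U|=3: {1,5,6}:2  {5,6,7}:6
  |U|=4: {1,5,6,7}:8  {4,5,6,7}:6
  |U|=5: {1,4,5,6,7}:14  {3,4,5,6,7}:6
  |U|=6: {1,3,4,5,6,7}:20  {2,3,4,5,6,7}:6
  start at 0(i): 26
  start at 2(o): 20
sum over floor = 46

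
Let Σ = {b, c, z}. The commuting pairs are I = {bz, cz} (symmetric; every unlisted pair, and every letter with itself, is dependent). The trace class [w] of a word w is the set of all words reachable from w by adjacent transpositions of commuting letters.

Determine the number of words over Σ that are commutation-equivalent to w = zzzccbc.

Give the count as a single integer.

0(z) covers ∅
1(z) covers 0:z
2(z) covers 1:z
3(c) covers ∅
4(c) covers 3:c
5(b) covers 4:c
6(c) covers 5:b
floor of heap: 0:z, 3:c
completions by unplaced set U, small U first (add the entries for U minus each lowest piece of U):
  |U|=1: {2}:1  {6}:1
  |U|=2: {1,2}:1  {2,6}:2  {5,6}:1
  |U|=3: {0,1,2}:1  {1,2,6}:3  {2,5,6}:3  {4,5,6}:1
  |U|=4: {0,1,2,6}:4  {1,2,5,6}:6  {2,4,5,6}:4  {3,4,5,6}:1
  |U|=5: {0,1,2,5,6}:10  {1,2,4,5,6}:10  {2,3,4,5,6}:5
  start at 0(z): 15
  start at 3(c): 20
sum over floor = 35

35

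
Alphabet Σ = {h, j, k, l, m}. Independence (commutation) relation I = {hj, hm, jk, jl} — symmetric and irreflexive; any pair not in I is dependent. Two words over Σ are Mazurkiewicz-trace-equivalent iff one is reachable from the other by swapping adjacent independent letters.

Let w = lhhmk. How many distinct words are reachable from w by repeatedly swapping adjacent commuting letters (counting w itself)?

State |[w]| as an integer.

0(l) covers ∅
1(h) covers 0:l
2(h) covers 1:h
3(m) covers 0:l
4(k) covers 2:h, 3:m
floor of heap: 0:l
completions by unplaced set U, small U first (add the entries for U minus each lowest piece of U):
  |U|=1: {4}:1
  |U|=2: {2,4}:1  {3,4}:1
  |U|=3: {1,2,4}:1  {2,3,4}:2
  start at 0(l): 3

3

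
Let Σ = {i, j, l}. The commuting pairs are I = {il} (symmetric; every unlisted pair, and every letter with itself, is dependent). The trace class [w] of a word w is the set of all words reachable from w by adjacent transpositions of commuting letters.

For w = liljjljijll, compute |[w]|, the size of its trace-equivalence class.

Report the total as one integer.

3

#0=l has no predecessor
#1=i has no predecessor
#2=l depends on [0:l]
#3=j depends on [1:i, 2:l]
#4=j depends on [3:j]
#5=l depends on [4:j]
#6=j depends on [5:l]
#7=i depends on [6:j]
#8=j depends on [7:i]
#9=l depends on [8:j]
#10=l depends on [9:l]
sources: [0:l, 1:i]
N(rest) = Σ N(rest − s) over sources s of rest; N(one piece) = 1:
  size 1 → [10]=1
  size 2 → [9,10]=1
  size 3 → [8,9,10]=1
  size 4 → [7,8,9,10]=1
  size 5 → [6,7,8,9,10]=1
  size 6 → [5,6,7,8,9,10]=1
  size 7 → [4,5,6,7,8,9,10]=1
  size 8 → [3,4,5,6,7,8,9,10]=1
  size 9 → [1,3,4,5,6,7,8,9,10]=1  [2,3,4,5,6,7,8,9,10]=1
  first=0(l) contributes 2
  first=1(i) contributes 1
|[w]| = 3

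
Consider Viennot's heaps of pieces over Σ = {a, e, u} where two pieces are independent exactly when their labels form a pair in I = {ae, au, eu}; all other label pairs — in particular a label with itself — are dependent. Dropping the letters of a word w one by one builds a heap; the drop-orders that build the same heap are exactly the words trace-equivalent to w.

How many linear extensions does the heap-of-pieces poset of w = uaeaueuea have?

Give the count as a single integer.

1680

drop 0:u onto floor
drop 1:a onto floor
drop 2:e onto floor
drop 3:a onto {1:a}
drop 4:u onto {0:u}
drop 5:e onto {2:e}
drop 6:u onto {4:u}
drop 7:e onto {5:e}
drop 8:a onto {3:a}
ground layer = {0:u, 1:a, 2:e}
drop-orders for the pieces not yet dropped (sum over which currently-grounded one goes next):
  1 to go: {6} 1  {7} 1  {8} 1
  2 to go: {3,8} 1  {4,6} 1  {5,7} 1  {6,7} 2  {6,8} 2  {7,8} 2
  3 to go: {0,4,6} 1  {1,3,8} 1  {2,5,7} 1  {3,6,8} 3  {3,7,8} 3  {4,6,7} 3  {4,6,8} 3  {5,6,7} 3  {5,7,8} 3  {6,7,8} 6
  4 to go: {0,4,6,7} 4  {0,4,6,8} 4  {1,3,6,8} 4  {1,3,7,8} 4  {2,5,6,7} 4  {2,5,7,8} 4  {3,4,6,8} 6  {3,5,7,8} 6  {3,6,7,8} 12  {4,5,6,7} 6  {4,6,7,8} 12  {5,6,7,8} 12
  5 to go: {0,3,4,6,8} 10  {0,4,5,6,7} 10  {0,4,6,7,8} 20  {1,3,4,6,8} 10  {1,3,5,7,8} 10  {1,3,6,7,8} 20  {2,3,5,7,8} 10  {2,4,5,6,7} 10  {2,5,6,7,8} 20  {3,4,6,7,8} 30  {3,5,6,7,8} 30  {4,5,6,7,8} 30
  6 to go: {0,1,3,4,6,8} 20  {0,2,4,5,6,7} 20  {0,3,4,6,7,8} 60  {0,4,5,6,7,8} 60  {1,2,3,5,7,8} 20  {1,3,4,6,7,8} 60  {1,3,5,6,7,8} 60  {2,3,5,6,7,8} 60  {2,4,5,6,7,8} 60  {3,4,5,6,7,8} 90
  7 to go: {0,1,3,4,6,7,8} 140  {0,2,4,5,6,7,8} 140  {0,3,4,5,6,7,8} 210  {1,2,3,5,6,7,8} 140  {1,3,4,5,6,7,8} 210  {2,3,4,5,6,7,8} 210
  if 0:u drops first: 560 orders
  if 1:a drops first: 560 orders
  if 2:e drops first: 560 orders
heap linearizations: 1680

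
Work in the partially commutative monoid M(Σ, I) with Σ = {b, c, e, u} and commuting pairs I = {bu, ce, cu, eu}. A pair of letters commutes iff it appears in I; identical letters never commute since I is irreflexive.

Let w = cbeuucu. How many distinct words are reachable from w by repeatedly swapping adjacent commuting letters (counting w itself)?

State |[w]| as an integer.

70

#0=c has no predecessor
#1=b depends on [0:c]
#2=e depends on [1:b]
#3=u has no predecessor
#4=u depends on [3:u]
#5=c depends on [1:b]
#6=u depends on [4:u]
sources: [0:c, 3:u]
N(rest) = Σ N(rest − s) over sources s of rest; N(one piece) = 1:
  size 1 → [2]=1  [5]=1  [6]=1
  size 2 → [2,5]=2  [2,6]=2  [4,6]=1  [5,6]=2
  size 3 → [1,2,5]=2  [2,4,6]=3  [2,5,6]=6  [3,4,6]=1  [4,5,6]=3
  size 4 → [0,1,2,5]=2  [1,2,5,6]=8  [2,3,4,6]=4  [2,4,5,6]=12  [3,4,5,6]=4
  size 5 → [0,1,2,5,6]=10  [1,2,4,5,6]=20  [2,3,4,5,6]=20
  first=0(c) contributes 40
  first=3(u) contributes 30
|[w]| = 70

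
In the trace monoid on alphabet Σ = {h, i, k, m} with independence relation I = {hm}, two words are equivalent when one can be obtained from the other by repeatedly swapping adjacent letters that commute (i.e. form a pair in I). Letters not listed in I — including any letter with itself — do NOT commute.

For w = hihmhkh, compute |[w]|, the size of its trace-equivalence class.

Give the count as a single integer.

3

0(h) covers ∅
1(i) covers 0:h
2(h) covers 1:i
3(m) covers 1:i
4(h) covers 2:h
5(k) covers 3:m, 4:h
6(h) covers 5:k
floor of heap: 0:h
completions by unplaced set U, small U first (add the entries for U minus each lowest piece of U):
  |U|=1: {6}:1
  |U|=2: {5,6}:1
  |U|=3: {3,5,6}:1  {4,5,6}:1
  |U|=4: {2,4,5,6}:1  {3,4,5,6}:2
  |U|=5: {2,3,4,5,6}:3
  start at 0(h): 3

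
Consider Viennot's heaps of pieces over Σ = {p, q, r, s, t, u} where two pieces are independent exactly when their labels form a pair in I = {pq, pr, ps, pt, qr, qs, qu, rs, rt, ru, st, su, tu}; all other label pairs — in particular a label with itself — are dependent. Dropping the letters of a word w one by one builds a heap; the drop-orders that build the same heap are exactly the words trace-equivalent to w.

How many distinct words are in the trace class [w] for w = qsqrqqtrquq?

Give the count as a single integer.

piece 0:q — minimal
piece 1:s — minimal
piece 2:q rests on {0:q}
piece 3:r — minimal
piece 4:q rests on {2:q}
piece 5:q rests on {4:q}
piece 6:t rests on {5:q}
piece 7:r rests on {3:r}
piece 8:q rests on {6:t}
piece 9:u — minimal
piece 10:q rests on {8:q}
minimal pieces: {0:q, 1:s, 3:r, 9:u}
ways to finish when only these pieces remain (= sum over removing one remaining piece with nothing left below it):
  1 left: {1}→1  {7}→1  {9}→1  {10}→1
  2 left: {1,7}→2  {1,9}→2  {1,10}→2  {3,7}→1  {7,9}→2  {7,10}→2  {8,10}→1  {9,10}→2
  3 left: {1,3,7}→3  {1,7,9}→6  {1,7,10}→6  {1,8,10}→3  {1,9,10}→6  {3,7,9}→3  {3,7,10}→3  {6,8,10}→1  {7,8,10}→3  {7,9,10}→6  {8,9,10}→3
  4 left: {1,3,7,9}→12  {1,3,7,10}→12  {1,6,8,10}→4  {1,7,8,10}→12  {1,7,9,10}→24  {1,8,9,10}→12  {3,7,8,10}→6  {3,7,9,10}→12  {5,6,8,10}→1  {6,7,8,10}→4  {6,8,9,10}→4  {7,8,9,10}→12
  5 left: {1,3,7,8,10}→30  {1,3,7,9,10}→60  {1,5,6,8,10}→5  {1,6,7,8,10}→20  {1,6,8,9,10}→20  {1,7,8,9,10}→60  {3,6,7,8,10}→10  {3,7,8,9,10}→30  {4,5,6,8,10}→1  {5,6,7,8,10}→5  {5,6,8,9,10}→5  {6,7,8,9,10}→20
  6 left: {1,3,6,7,8,10}→60  {1,3,7,8,9,10}→180  {1,4,5,6,8,10}→6  {1,5,6,7,8,10}→30  {1,5,6,8,9,10}→30  {1,6,7,8,9,10}→120  {2,4,5,6,8,10}→1  {3,5,6,7,8,10}→15  {3,6,7,8,9,10}→60  {4,5,6,7,8,10}→6  {4,5,6,8,9,10}→6  {5,6,7,8,9,10}→30
  7 left: {0,2,4,5,6,8,10}→1  {1,2,4,5,6,8,10}→7  {1,3,5,6,7,8,10}→105  {1,3,6,7,8,9,10}→420  {1,4,5,6,7,8,10}→42  {1,4,5,6,8,9,10}→42  {1,5,6,7,8,9,10}→210  {2,4,5,6,7,8,10}→7  {2,4,5,6,8,9,10}→7  {3,4,5,6,7,8,10}→21  {3,5,6,7,8,9,10}→105  {4,5,6,7,8,9,10}→42
  8 left: {0,1,2,4,5,6,8,10}→8  {0,2,4,5,6,7,8,10}→8  {0,2,4,5,6,8,9,10}→8  {1,2,4,5,6,7,8,10}→56  {1,2,4,5,6,8,9,10}→56  {1,3,4,5,6,7,8,10}→168  {1,3,5,6,7,8,9,10}→840  {1,4,5,6,7,8,9,10}→336  {2,3,4,5,6,7,8,10}→28  {2,4,5,6,7,8,9,10}→56  {3,4,5,6,7,8,9,10}→168
  9 left: {0,1,2,4,5,6,7,8,10}→72  {0,1,2,4,5,6,8,9,10}→72  {0,2,3,4,5,6,7,8,10}→36  {0,2,4,5,6,7,8,9,10}→72  {1,2,3,4,5,6,7,8,10}→252  {1,2,4,5,6,7,8,9,10}→504  {1,3,4,5,6,7,8,9,10}→1512  {2,3,4,5,6,7,8,9,10}→252
  placing 0:q first → 2520 extensions
  placing 1:s first → 360 extensions
  placing 3:r first → 720 extensions
  placing 9:u first → 360 extensions
total linear extensions = 3960

3960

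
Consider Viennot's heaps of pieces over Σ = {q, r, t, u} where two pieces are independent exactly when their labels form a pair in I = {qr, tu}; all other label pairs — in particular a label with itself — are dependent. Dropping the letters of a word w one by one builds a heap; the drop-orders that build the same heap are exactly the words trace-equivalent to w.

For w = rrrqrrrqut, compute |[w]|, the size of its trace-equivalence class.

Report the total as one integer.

56

drop 0:r onto floor
drop 1:r onto {0:r}
drop 2:r onto {1:r}
drop 3:q onto floor
drop 4:r onto {2:r}
drop 5:r onto {4:r}
drop 6:r onto {5:r}
drop 7:q onto {3:q}
drop 8:u onto {6:r, 7:q}
drop 9:t onto {6:r, 7:q}
ground layer = {0:r, 3:q}
drop-orders for the pieces not yet dropped (sum over which currently-grounded one goes next):
  1 to go: {8} 1  {9} 1
  2 to go: {8,9} 2
  3 to go: {6,8,9} 2  {7,8,9} 2
  4 to go: {3,7,8,9} 2  {5,6,8,9} 2  {6,7,8,9} 4
  5 to go: {3,6,7,8,9} 6  {4,5,6,8,9} 2  {5,6,7,8,9} 6
  6 to go: {2,4,5,6,8,9} 2  {3,5,6,7,8,9} 12  {4,5,6,7,8,9} 8
  7 to go: {1,2,4,5,6,8,9} 2  {2,4,5,6,7,8,9} 10  {3,4,5,6,7,8,9} 20
  8 to go: {0,1,2,4,5,6,8,9} 2  {1,2,4,5,6,7,8,9} 12  {2,3,4,5,6,7,8,9} 30
  if 0:r drops first: 42 orders
  if 3:q drops first: 14 orders
heap linearizations: 56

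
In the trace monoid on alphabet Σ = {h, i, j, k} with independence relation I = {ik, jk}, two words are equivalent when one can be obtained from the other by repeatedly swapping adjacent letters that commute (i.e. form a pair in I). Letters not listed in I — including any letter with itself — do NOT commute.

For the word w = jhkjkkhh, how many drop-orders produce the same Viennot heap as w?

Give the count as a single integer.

4

drop 0:j onto floor
drop 1:h onto {0:j}
drop 2:k onto {1:h}
drop 3:j onto {1:h}
drop 4:k onto {2:k}
drop 5:k onto {4:k}
drop 6:h onto {3:j, 5:k}
drop 7:h onto {6:h}
ground layer = {0:j}
drop-orders for the pieces not yet dropped (sum over which currently-grounded one goes next):
  1 to go: {7} 1
  2 to go: {6,7} 1
  3 to go: {3,6,7} 1  {5,6,7} 1
  4 to go: {3,5,6,7} 2  {4,5,6,7} 1
  5 to go: {2,4,5,6,7} 1  {3,4,5,6,7} 3
  6 to go: {2,3,4,5,6,7} 4
  if 0:j drops first: 4 orders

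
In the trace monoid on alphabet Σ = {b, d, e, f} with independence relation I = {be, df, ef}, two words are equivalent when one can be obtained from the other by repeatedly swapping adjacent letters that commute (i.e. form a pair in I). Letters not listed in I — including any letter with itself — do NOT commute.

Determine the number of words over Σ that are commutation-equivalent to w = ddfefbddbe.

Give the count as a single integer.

piece 0:d — minimal
piece 1:d rests on {0:d}
piece 2:f — minimal
piece 3:e rests on {1:d}
piece 4:f rests on {2:f}
piece 5:b rests on {1:d, 4:f}
piece 6:d rests on {3:e, 5:b}
piece 7:d rests on {6:d}
piece 8:b rests on {7:d}
piece 9:e rests on {7:d}
minimal pieces: {0:d, 2:f}
ways to finish when only these pieces remain (= sum over removing one remaining piece with nothing left below it):
  1 left: {8}→1  {9}→1
  2 left: {8,9}→2
  3 left: {7,8,9}→2
  4 left: {6,7,8,9}→2
  5 left: {3,6,7,8,9}→2  {5,6,7,8,9}→2
  6 left: {3,5,6,7,8,9}→4  {4,5,6,7,8,9}→2
  7 left: {1,3,5,6,7,8,9}→4  {2,4,5,6,7,8,9}→2  {3,4,5,6,7,8,9}→6
  8 left: {0,1,3,5,6,7,8,9}→4  {1,3,4,5,6,7,8,9}→10  {2,3,4,5,6,7,8,9}→8
  placing 0:d first → 18 extensions
  placing 2:f first → 14 extensions
total linear extensions = 32

32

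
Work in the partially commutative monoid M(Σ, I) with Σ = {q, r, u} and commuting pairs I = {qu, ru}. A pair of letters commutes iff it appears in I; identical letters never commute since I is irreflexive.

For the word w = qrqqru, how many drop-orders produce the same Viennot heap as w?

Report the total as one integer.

6

drop 0:q onto floor
drop 1:r onto {0:q}
drop 2:q onto {1:r}
drop 3:q onto {2:q}
drop 4:r onto {3:q}
drop 5:u onto floor
ground layer = {0:q, 5:u}
drop-orders for the pieces not yet dropped (sum over which currently-grounded one goes next):
  1 to go: {4} 1  {5} 1
  2 to go: {3,4} 1  {4,5} 2
  3 to go: {2,3,4} 1  {3,4,5} 3
  4 to go: {1,2,3,4} 1  {2,3,4,5} 4
  if 0:q drops first: 5 orders
  if 5:u drops first: 1 orders
heap linearizations: 6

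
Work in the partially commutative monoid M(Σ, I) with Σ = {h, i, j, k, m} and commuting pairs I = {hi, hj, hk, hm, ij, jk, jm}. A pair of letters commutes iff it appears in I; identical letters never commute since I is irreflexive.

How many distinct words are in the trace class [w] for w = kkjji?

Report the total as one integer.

piece 0:k — minimal
piece 1:k rests on {0:k}
piece 2:j — minimal
piece 3:j rests on {2:j}
piece 4:i rests on {1:k}
minimal pieces: {0:k, 2:j}
ways to finish when only these pieces remain (= sum over removing one remaining piece with nothing left below it):
  1 left: {3}→1  {4}→1
  2 left: {1,4}→1  {2,3}→1  {3,4}→2
  3 left: {0,1,4}→1  {1,3,4}→3  {2,3,4}→3
  placing 0:k first → 6 extensions
  placing 2:j first → 4 extensions
total linear extensions = 10

10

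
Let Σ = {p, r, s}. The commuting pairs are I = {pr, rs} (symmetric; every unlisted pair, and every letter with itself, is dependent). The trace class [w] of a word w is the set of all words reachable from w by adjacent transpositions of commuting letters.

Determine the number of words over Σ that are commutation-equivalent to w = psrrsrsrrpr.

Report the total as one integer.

462

0(p) covers ∅
1(s) covers 0:p
2(r) covers ∅
3(r) covers 2:r
4(s) covers 1:s
5(r) covers 3:r
6(s) covers 4:s
7(r) covers 5:r
8(r) covers 7:r
9(p) covers 6:s
10(r) covers 8:r
floor of heap: 0:p, 2:r
completions by unplaced set U, small U first (add the entries for U minus each lowest piece of U):
  |U|=1: {9}:1  {10}:1
  |U|=2: {6,9}:1  {8,10}:1  {9,10}:2
  |U|=3: {4,6,9}:1  {6,9,10}:3  {7,8,10}:1  {8,9,10}:3
  |U|=4: {1,4,6,9}:1  {4,6,9,10}:4  {5,7,8,10}:1  {6,8,9,10}:6  {7,8,9,10}:4
  |U|=5: {0,1,4,6,9}:1  {1,4,6,9,10}:5  {3,5,7,8,10}:1  {4,6,8,9,10}:10  {5,7,8,9,10}:5  {6,7,8,9,10}:10
  |U|=6: {0,1,4,6,9,10}:6  {1,4,6,8,9,10}:15  {2,3,5,7,8,10}:1  {3,5,7,8,9,10}:6  {4,6,7,8,9,10}:20  {5,6,7,8,9,10}:15
  |U|=7: {0,1,4,6,8,9,10}:21  {1,4,6,7,8,9,10}:35  {2,3,5,7,8,9,10}:7  {3,5,6,7,8,9,10}:21  {4,5,6,7,8,9,10}:35
  |U|=8: {0,1,4,6,7,8,9,10}:56  {1,4,5,6,7,8,9,10}:70  {2,3,5,6,7,8,9,10}:28  {3,4,5,6,7,8,9,10}:56
  |U|=9: {0,1,4,5,6,7,8,9,10}:126  {1,3,4,5,6,7,8,9,10}:126  {2,3,4,5,6,7,8,9,10}:84
  start at 0(p): 210
  start at 2(r): 252
sum over floor = 462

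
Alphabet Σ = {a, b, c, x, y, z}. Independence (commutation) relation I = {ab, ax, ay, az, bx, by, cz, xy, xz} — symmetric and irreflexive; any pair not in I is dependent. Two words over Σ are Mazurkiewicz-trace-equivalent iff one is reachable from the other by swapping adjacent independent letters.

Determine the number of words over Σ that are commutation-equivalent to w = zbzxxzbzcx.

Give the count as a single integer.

#0=z has no predecessor
#1=b depends on [0:z]
#2=z depends on [1:b]
#3=x has no predecessor
#4=x depends on [3:x]
#5=z depends on [2:z]
#6=b depends on [5:z]
#7=z depends on [6:b]
#8=c depends on [4:x, 6:b]
#9=x depends on [8:c]
sources: [0:z, 3:x]
N(rest) = Σ N(rest − s) over sources s of rest; N(one piece) = 1:
  size 1 → [7]=1  [9]=1
  size 2 → [7,9]=2  [8,9]=1
  size 3 → [4,8,9]=1  [7,8,9]=3
  size 4 → [3,4,8,9]=1  [4,7,8,9]=4  [6,7,8,9]=3
  size 5 → [3,4,7,8,9]=5  [4,6,7,8,9]=7  [5,6,7,8,9]=3
  size 6 → [2,5,6,7,8,9]=3  [3,4,6,7,8,9]=12  [4,5,6,7,8,9]=10
  size 7 → [1,2,5,6,7,8,9]=3  [2,4,5,6,7,8,9]=13  [3,4,5,6,7,8,9]=22
  size 8 → [0,1,2,5,6,7,8,9]=3  [1,2,4,5,6,7,8,9]=16  [2,3,4,5,6,7,8,9]=35
  first=0(z) contributes 51
  first=3(x) contributes 19
|[w]| = 70

70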